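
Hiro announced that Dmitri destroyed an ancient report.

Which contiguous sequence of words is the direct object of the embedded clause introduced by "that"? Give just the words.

an ancient report

"destroyed" heads the VP of the embedded clause introduced by "that", and "an ancient report" is its direct object.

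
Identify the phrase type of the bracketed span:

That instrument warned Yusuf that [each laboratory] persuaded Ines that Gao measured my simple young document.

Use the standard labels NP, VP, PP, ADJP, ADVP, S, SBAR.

The bracketed span "each laboratory" is headed by "laboratory", making it a noun phrase (NP).

NP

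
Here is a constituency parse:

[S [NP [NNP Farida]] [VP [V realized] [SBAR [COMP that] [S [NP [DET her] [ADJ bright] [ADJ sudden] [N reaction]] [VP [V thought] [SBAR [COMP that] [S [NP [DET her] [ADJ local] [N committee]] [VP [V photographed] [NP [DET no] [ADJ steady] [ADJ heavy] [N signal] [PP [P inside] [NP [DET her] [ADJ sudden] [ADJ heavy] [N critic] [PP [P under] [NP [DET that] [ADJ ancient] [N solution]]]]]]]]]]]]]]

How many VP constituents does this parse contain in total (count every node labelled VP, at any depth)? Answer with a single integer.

3

Listing each VP by its span: [VP realized that her bright sudden reaction thought that her local committee photographed no steady heavy signal inside her sudden heavy critic under that ancient solution]; [VP thought that her local committee photographed no steady heavy signal inside her sudden heavy critic under that ancient solution]; [VP photographed no steady heavy signal inside her sudden heavy critic under that ancient solution] — that makes 3.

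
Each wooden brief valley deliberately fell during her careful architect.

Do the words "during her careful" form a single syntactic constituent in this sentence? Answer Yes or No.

No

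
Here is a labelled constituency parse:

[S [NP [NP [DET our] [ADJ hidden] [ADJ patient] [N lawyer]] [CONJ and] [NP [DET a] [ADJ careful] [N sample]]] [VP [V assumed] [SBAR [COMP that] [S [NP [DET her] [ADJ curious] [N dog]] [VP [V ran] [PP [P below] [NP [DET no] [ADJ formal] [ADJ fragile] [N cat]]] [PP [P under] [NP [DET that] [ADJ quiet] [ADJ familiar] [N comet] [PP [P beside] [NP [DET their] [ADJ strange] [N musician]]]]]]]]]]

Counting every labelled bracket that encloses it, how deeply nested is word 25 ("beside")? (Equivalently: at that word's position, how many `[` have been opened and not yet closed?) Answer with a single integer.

The word sits inside P, which is inside PP, inside NP, inside PP, inside VP, inside S, inside SBAR, inside VP, inside S — 9 brackets in all.

9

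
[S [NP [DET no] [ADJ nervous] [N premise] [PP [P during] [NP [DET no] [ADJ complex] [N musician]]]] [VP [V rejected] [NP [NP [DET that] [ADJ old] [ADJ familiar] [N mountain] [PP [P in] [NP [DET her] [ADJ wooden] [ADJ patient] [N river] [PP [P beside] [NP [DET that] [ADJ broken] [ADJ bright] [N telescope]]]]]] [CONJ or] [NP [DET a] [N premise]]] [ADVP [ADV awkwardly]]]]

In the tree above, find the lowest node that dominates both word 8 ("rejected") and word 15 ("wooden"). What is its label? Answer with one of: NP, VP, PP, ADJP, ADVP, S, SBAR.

The smallest bracket enclosing both words is [VP rejected that old familiar mountain in her wooden patient river beside that broken bright telescope or a premise awkwardly], so the label is VP.

VP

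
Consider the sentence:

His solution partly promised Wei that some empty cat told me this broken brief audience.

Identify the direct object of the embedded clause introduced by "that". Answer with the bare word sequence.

this broken brief audience

The verb of the embedded clause introduced by "that" is "told"; its direct object is the NP "this broken brief audience".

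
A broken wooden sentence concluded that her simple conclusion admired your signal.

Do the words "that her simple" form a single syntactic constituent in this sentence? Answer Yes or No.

"that" belongs to the complementizer "that" while "simple" belongs to the clause "her simple conclusion admired your signal"; a span that runs across that boundary is not a single phrase.

No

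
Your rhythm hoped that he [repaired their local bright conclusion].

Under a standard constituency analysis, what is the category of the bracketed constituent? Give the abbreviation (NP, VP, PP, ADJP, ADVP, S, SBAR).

"repaired" is the head of the bracketed span, so the span is a verb phrase: VP.

VP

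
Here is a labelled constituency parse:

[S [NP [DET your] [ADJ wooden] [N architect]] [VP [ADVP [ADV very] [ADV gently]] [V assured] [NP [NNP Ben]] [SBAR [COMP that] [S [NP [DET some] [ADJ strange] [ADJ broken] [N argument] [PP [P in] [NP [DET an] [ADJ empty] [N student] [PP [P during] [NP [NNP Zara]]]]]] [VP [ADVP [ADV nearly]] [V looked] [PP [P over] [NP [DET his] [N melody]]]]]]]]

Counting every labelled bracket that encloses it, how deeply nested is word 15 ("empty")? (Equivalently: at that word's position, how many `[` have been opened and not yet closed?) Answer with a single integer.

8

Path from the root down to the word: S → VP → SBAR → S → NP → PP → NP → ADJ. That is 8 enclosing brackets.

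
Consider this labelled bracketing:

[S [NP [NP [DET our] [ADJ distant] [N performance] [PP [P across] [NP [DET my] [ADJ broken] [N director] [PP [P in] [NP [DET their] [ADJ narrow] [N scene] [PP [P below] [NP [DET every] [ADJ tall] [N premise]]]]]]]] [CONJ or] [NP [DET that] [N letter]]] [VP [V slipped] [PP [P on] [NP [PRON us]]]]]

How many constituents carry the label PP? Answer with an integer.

4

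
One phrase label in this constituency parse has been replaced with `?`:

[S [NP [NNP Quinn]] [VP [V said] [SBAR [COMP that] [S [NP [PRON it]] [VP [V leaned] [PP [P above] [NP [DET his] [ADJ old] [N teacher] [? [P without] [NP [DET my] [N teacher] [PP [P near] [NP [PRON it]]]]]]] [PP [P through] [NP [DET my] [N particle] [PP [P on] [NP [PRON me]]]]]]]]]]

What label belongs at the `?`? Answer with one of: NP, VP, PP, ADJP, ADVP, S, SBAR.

PP

The `?` node immediately contains: P 'without', NP. That is the internal structure of a prepositional phrase, so the label is PP.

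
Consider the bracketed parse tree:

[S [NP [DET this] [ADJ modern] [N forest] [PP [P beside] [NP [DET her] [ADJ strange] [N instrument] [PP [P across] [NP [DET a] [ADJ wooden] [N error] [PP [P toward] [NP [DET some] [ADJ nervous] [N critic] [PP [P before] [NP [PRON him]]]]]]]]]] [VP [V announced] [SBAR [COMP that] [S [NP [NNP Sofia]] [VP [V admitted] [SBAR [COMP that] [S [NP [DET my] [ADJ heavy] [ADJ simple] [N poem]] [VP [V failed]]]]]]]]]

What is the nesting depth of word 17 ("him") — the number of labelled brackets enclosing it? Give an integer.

11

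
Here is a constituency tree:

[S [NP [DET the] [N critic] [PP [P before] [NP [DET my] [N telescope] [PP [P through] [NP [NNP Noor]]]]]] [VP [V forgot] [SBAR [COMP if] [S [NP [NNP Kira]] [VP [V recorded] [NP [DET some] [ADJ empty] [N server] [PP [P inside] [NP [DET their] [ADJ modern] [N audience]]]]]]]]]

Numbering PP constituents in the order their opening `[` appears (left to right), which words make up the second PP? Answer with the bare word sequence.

through Noor

The PP opening brackets appear, in order, over: "before my telescope through Noor"; "through Noor"; "inside their modern audience". The second one spans "through Noor".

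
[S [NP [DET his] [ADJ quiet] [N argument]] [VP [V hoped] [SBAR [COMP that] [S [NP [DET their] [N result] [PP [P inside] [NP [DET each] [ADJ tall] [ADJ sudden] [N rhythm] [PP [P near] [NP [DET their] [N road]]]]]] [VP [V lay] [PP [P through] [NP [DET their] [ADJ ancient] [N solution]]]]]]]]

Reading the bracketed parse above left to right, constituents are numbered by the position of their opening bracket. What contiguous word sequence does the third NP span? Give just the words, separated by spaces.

each tall sudden rhythm near their road

In left-to-right order the NP constituents are "his quiet argument"; "their result inside each tall sudden rhythm near their road"; "each tall sudden rhythm near their road"; "their road"; "their ancient solution". Number 3 is "each tall sudden rhythm near their road".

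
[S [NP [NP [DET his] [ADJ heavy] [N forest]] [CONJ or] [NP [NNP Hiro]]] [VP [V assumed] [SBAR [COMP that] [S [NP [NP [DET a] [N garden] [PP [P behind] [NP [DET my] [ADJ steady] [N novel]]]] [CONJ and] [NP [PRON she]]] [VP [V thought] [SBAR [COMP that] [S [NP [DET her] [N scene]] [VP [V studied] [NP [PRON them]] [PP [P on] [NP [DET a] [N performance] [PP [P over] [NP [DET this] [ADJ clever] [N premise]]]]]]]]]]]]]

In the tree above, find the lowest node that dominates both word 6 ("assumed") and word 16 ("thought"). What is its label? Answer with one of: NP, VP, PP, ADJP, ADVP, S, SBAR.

Word 6 lies under S → VP → V; word 16 lies under S → VP → SBAR → S → VP → V. The lowest shared node is the VP.

VP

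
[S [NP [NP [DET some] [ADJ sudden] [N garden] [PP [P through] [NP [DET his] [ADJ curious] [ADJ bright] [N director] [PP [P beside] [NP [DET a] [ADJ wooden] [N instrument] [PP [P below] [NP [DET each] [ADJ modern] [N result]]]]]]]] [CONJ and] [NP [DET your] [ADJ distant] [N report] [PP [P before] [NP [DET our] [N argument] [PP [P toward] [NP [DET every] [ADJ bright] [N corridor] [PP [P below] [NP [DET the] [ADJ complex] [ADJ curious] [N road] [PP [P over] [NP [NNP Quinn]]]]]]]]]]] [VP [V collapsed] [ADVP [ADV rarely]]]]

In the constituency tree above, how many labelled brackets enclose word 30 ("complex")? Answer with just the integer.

The word sits inside ADJ, which is inside NP, inside PP, inside NP, inside PP, inside NP, inside PP, inside NP, inside NP, inside S — 10 brackets in all.

10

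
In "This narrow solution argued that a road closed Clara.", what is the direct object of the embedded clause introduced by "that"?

Clara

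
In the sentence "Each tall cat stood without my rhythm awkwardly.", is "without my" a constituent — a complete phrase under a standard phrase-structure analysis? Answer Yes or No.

No

"without" belongs to the preposition "without" while "my" belongs to the noun phrase "my rhythm"; a span that runs across that boundary is not a single phrase.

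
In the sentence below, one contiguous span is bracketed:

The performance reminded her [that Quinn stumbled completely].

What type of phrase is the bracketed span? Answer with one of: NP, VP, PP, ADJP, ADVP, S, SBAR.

SBAR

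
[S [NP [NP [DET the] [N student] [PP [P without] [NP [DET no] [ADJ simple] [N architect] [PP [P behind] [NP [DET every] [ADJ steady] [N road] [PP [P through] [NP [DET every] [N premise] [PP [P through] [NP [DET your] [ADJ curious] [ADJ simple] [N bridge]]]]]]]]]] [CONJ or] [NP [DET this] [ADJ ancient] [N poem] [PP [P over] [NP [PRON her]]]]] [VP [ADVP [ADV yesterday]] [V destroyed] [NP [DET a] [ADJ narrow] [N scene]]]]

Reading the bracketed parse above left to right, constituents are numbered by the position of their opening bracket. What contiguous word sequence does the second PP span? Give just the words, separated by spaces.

behind every steady road through every premise through your curious simple bridge

In left-to-right order the PP constituents are "without no simple architect behind every steady road through every premise through your curious simple bridge"; "behind every steady road through every premise through your curious simple bridge"; "through every premise through your curious simple bridge"; "through your curious simple bridge"; "over her". Number 2 is "behind every steady road through every premise through your curious simple bridge".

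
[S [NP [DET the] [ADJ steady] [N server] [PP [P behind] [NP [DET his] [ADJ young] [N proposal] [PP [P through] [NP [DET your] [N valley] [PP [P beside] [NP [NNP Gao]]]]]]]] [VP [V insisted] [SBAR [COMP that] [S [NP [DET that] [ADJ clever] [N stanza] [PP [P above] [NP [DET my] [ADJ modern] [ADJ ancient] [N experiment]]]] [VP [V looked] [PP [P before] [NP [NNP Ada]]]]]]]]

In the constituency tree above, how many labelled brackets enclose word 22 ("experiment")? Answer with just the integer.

The word sits inside N, which is inside NP, inside PP, inside NP, inside S, inside SBAR, inside VP, inside S — 8 brackets in all.

8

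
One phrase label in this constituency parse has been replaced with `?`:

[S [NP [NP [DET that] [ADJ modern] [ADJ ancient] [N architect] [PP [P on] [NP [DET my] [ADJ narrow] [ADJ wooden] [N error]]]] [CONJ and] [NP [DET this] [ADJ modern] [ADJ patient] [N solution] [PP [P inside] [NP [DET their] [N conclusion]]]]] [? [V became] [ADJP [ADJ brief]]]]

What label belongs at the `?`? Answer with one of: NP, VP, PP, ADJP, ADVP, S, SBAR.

VP

The `?` node immediately contains: V 'became', ADJP. That is the internal structure of a verb phrase, so the label is VP.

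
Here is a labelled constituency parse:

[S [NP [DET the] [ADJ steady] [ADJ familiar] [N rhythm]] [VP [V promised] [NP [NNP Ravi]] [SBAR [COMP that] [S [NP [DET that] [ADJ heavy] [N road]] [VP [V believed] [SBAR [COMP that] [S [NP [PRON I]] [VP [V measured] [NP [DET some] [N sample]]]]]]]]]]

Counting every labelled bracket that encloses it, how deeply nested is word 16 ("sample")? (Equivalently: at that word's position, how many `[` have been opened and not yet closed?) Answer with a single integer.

10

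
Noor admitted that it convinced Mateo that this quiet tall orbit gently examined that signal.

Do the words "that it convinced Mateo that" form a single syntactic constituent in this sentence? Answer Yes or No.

No

"that" belongs to the complementizer "that" while "that" belongs to the clause "it convinced Mateo that this quiet tall orbit gently examined that signal"; a span that runs across that boundary is not a single phrase.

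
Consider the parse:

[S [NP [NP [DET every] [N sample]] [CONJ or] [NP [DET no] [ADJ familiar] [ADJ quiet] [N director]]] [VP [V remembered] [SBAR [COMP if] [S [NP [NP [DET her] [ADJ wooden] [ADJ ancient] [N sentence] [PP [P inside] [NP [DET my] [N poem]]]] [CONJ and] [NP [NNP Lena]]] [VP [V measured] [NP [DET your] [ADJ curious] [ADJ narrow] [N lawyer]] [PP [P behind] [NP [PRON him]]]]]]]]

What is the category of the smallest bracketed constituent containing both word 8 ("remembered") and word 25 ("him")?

VP

Both words fall inside [VP remembered if her wooden ancient sentence inside my poem and Lena measured your curious narrow lawyer behind him] (words 8–25), and no smaller constituent contains them both. Label: VP.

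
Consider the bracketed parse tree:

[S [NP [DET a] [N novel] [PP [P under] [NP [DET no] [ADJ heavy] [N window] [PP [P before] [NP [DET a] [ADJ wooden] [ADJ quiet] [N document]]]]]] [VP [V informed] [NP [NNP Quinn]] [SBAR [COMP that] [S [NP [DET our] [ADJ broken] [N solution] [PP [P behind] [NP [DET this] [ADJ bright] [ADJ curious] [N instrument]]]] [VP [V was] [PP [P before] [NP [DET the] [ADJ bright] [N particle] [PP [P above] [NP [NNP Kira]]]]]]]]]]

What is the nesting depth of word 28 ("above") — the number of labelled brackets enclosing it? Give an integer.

9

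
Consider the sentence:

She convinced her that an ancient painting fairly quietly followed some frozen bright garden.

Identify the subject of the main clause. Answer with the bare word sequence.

"she" is the NP that combines with the VP headed by "convinced" to form the main clause — the subject.

she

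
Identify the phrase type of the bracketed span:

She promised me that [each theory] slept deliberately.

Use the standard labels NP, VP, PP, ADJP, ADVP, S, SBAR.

NP

"theory" is the head of the bracketed span, so the span is a noun phrase: NP.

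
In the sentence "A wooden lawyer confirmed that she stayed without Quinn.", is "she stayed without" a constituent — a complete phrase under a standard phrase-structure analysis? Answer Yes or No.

The smallest constituent containing the whole sequence is the clause [S she stayed without Quinn], but the sequence is only part of it — it straddles the boundary between noun phrase "she" and verb phrase "stayed without Quinn".

No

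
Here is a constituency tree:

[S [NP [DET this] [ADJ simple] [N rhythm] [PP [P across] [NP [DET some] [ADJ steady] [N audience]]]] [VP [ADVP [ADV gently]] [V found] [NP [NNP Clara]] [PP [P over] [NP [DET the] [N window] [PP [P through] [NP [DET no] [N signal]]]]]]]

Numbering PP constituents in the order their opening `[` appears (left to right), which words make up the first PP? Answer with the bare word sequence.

across some steady audience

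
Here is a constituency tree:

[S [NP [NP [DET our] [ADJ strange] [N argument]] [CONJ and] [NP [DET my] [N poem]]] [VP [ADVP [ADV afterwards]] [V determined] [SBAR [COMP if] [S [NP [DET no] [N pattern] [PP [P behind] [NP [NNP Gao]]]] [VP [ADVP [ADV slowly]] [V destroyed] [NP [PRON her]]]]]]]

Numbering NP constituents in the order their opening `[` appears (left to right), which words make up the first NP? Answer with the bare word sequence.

our strange argument and my poem

Opening `[NP` markers occur at word positions 1, 1, 5, 10, 13, 16; the first of these opens the constituent [NP our strange argument and my poem].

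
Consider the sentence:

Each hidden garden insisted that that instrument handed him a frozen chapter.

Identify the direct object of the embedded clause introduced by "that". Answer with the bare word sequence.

"handed" heads the VP of the embedded clause introduced by "that", and "a frozen chapter" is its direct object.

a frozen chapter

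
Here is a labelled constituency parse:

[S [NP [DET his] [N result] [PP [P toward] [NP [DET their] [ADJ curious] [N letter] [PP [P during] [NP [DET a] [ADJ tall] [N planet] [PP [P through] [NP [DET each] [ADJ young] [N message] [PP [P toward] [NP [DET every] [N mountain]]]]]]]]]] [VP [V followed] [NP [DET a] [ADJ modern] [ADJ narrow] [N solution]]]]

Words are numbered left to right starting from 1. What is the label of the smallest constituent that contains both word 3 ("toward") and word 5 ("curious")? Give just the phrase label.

Both words fall inside [PP toward their curious letter during a tall planet through each young message toward every mountain] (words 3–17), and no smaller constituent contains them both. Label: PP.

PP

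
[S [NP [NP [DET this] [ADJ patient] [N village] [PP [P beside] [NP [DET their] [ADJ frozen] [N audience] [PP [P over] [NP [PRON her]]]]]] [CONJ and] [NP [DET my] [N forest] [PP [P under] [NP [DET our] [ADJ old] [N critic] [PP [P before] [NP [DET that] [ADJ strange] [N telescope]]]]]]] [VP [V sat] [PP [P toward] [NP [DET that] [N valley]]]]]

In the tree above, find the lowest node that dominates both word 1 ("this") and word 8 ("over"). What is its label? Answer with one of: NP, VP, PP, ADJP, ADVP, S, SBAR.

NP

The smallest bracket enclosing both words is [NP this patient village beside their frozen audience over her], so the label is NP.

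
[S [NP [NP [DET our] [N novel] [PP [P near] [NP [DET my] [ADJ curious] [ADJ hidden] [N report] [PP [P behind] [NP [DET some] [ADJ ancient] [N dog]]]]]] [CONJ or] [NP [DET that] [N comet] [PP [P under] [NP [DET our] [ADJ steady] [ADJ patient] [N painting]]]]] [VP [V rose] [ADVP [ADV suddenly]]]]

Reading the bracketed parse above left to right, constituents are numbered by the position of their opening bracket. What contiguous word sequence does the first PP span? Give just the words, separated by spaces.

The PP opening brackets appear, in order, over: "near my curious hidden report behind some ancient dog"; "behind some ancient dog"; "under our steady patient painting". The first one spans "near my curious hidden report behind some ancient dog".

near my curious hidden report behind some ancient dog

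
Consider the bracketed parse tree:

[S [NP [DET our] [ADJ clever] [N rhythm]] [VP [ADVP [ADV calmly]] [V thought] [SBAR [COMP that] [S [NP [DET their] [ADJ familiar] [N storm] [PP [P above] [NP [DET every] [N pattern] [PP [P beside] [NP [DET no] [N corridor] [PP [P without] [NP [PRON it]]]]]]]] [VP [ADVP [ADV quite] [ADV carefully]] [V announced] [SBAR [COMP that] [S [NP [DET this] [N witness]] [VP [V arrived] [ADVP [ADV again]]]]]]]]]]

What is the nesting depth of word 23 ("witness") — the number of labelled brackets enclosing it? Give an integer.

9

Path from the root down to the word: S → VP → SBAR → S → VP → SBAR → S → NP → N. That is 9 enclosing brackets.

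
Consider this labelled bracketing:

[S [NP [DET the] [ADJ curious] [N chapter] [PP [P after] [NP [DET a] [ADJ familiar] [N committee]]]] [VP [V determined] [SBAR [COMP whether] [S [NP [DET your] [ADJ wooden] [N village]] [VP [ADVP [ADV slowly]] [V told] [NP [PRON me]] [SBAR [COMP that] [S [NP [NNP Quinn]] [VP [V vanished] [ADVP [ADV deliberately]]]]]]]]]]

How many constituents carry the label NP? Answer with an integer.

Listing each NP by its span: [NP the curious chapter after a familiar committee]; [NP a familiar committee]; [NP your wooden village]; [NP me]; [NP Quinn] — that makes 5.

5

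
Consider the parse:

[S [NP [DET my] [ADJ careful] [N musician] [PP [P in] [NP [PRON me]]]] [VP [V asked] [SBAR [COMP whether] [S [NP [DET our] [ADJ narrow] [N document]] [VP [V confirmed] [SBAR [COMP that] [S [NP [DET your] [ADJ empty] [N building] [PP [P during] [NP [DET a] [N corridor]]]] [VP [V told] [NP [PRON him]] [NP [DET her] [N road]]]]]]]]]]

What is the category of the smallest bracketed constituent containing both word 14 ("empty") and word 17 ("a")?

NP

The smallest bracket enclosing both words is [NP your empty building during a corridor], so the label is NP.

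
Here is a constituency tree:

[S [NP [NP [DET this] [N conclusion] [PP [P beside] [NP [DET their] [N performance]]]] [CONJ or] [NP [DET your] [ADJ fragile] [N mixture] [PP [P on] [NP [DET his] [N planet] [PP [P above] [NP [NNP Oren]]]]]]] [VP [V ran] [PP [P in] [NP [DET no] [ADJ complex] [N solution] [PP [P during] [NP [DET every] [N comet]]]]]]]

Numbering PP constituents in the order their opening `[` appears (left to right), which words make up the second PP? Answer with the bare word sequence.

on his planet above Oren

The PP opening brackets appear, in order, over: "beside their performance"; "on his planet above Oren"; "above Oren"; "in no complex solution during every comet"; "during every comet". The second one spans "on his planet above Oren".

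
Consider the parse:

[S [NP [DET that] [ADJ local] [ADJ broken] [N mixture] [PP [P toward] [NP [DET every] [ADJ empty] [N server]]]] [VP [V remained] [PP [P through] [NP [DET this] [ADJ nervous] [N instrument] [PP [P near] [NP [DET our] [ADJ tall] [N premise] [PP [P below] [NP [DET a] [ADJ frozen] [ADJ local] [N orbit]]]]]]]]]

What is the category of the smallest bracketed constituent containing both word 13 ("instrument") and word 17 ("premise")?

Word 13 lies under S → VP → PP → NP → N; word 17 lies under S → VP → PP → NP → PP → NP → N. The lowest shared node is the NP.

NP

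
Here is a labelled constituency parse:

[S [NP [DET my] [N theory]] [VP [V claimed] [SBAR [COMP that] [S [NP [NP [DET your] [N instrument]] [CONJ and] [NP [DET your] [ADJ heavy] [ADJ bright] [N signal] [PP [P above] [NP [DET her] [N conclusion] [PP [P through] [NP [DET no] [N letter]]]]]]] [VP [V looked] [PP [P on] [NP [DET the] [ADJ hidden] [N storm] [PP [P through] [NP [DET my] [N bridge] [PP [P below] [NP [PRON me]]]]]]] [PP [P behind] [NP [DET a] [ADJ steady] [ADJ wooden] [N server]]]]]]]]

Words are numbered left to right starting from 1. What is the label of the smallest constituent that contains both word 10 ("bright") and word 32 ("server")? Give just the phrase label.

Word 10 lies under S → VP → SBAR → S → NP → NP → ADJ; word 32 lies under S → VP → SBAR → S → VP → PP → NP → N. The lowest shared node is the S.

S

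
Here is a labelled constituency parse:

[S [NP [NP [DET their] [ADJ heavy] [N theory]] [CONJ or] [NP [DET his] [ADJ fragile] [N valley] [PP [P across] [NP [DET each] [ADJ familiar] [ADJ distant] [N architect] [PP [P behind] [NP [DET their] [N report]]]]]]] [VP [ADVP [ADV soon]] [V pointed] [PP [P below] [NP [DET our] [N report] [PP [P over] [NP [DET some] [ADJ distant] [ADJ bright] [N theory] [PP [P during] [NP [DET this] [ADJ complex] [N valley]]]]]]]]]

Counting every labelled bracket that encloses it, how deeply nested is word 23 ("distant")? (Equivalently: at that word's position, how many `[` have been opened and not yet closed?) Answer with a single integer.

7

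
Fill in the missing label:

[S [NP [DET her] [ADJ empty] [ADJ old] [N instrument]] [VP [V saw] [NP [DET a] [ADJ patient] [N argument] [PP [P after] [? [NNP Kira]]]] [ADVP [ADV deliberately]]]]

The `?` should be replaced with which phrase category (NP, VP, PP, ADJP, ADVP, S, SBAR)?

A constituent whose immediate children are NNP 'Kira' is a noun phrase: NP.

NP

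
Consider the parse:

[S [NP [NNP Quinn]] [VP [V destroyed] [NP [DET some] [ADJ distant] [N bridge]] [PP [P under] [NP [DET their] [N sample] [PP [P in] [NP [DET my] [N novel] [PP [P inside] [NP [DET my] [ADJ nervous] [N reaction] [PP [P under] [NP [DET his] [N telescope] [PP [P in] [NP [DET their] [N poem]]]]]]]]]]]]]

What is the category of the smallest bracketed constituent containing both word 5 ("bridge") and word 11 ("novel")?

VP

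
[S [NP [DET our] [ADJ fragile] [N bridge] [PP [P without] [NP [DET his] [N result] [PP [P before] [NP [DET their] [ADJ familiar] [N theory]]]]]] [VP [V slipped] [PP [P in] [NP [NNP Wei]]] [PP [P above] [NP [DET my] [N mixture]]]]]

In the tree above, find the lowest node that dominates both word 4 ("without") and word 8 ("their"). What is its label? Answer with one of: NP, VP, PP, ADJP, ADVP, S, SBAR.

Word 4 lies under S → NP → PP → P; word 8 lies under S → NP → PP → NP → PP → NP → DET. The lowest shared node is the PP.

PP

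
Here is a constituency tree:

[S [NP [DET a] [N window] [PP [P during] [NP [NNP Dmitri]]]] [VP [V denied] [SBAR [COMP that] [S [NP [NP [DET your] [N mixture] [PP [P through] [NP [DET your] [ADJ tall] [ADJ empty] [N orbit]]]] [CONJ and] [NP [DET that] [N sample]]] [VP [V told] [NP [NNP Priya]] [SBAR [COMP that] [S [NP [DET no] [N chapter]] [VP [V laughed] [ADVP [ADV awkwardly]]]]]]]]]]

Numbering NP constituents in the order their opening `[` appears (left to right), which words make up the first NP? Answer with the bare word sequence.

In left-to-right order the NP constituents are "a window during Dmitri"; "Dmitri"; "your mixture through your tall empty orbit and that sample"; "your mixture through your tall empty orbit"; "your tall empty orbit"; "that sample"; "Priya"; "no chapter". Number 1 is "a window during Dmitri".

a window during Dmitri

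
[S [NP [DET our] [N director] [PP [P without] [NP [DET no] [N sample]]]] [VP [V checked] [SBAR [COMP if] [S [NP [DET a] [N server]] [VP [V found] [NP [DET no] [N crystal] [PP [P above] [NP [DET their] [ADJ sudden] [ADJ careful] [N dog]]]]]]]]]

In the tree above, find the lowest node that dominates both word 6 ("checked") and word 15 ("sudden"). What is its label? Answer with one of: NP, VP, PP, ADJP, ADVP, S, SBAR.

Word 6 lies under S → VP → V; word 15 lies under S → VP → SBAR → S → VP → NP → PP → NP → ADJ. The lowest shared node is the VP.

VP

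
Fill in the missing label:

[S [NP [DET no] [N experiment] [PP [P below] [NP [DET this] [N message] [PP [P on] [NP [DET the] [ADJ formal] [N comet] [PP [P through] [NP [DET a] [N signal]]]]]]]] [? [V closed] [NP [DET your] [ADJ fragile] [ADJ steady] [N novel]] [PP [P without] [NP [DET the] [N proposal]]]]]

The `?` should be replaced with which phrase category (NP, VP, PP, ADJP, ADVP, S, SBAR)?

VP

A constituent whose immediate children are V 'closed', NP, PP is a verb phrase: VP.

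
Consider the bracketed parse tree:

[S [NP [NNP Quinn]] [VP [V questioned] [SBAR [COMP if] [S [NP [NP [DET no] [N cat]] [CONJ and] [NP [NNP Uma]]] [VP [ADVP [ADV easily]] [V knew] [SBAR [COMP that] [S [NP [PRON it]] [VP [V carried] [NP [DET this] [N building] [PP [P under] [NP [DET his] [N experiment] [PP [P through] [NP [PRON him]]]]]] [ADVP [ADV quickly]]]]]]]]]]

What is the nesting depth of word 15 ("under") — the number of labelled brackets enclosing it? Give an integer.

11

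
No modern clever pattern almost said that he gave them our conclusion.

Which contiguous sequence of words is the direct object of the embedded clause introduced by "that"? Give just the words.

our conclusion

The verb of the embedded clause introduced by "that" is "gave"; its direct object is the NP "our conclusion".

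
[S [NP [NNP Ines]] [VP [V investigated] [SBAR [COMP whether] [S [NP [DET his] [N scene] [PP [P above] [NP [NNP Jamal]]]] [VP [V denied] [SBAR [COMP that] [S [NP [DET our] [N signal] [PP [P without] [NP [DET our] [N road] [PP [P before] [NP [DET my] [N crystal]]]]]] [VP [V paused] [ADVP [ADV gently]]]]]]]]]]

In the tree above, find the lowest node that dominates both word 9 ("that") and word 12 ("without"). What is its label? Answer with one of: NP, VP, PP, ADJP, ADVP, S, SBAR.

SBAR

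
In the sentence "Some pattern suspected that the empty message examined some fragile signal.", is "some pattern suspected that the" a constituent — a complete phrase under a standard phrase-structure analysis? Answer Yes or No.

The sequence begins inside the noun phrase "some pattern" and ends inside the verb phrase "suspected that the empty message examined some fragile signal"; it crosses a phrase boundary, so no single node in the tree spans exactly those words.

No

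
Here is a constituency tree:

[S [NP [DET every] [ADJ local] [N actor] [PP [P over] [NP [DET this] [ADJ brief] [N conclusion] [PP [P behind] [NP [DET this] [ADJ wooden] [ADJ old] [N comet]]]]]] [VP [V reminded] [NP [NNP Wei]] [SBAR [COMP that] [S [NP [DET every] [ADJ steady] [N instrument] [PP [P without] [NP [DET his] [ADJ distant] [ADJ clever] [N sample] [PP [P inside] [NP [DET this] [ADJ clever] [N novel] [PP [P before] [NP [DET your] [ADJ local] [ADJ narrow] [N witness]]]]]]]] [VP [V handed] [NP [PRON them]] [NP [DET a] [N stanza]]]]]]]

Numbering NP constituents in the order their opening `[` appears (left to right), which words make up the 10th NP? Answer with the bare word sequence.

a stanza

The NP opening brackets appear, in order, over: "every local actor over this brief conclusion behind this wooden old comet"; "this brief conclusion behind this wooden old comet"; "this wooden old comet"; "Wei"; "every steady instrument without his distant clever sample inside this clever novel before your local narrow witness"; "his distant clever sample inside this clever novel before your local narrow witness"; "this clever novel before your local narrow witness"; "your local narrow witness"; "them"; "a stanza". The 10th one spans "a stanza".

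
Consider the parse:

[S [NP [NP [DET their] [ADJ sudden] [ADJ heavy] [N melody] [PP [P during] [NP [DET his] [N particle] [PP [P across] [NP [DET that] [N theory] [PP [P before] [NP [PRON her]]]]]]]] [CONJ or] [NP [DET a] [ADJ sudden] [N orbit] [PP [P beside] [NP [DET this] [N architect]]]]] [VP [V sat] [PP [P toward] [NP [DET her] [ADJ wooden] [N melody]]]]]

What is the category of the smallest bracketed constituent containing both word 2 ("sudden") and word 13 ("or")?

Both words fall inside [NP their sudden heavy melody during his particle across that theory before her or a sudden orbit beside this architect] (words 1–19), and no smaller constituent contains them both. Label: NP.

NP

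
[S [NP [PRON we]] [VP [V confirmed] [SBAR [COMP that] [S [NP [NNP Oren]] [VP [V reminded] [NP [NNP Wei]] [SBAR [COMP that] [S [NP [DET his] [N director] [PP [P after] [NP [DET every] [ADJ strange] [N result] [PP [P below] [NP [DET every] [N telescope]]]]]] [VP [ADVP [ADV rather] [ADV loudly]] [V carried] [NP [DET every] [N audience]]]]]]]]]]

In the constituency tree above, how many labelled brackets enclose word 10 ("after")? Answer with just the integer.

10

Path from the root down to the word: S → VP → SBAR → S → VP → SBAR → S → NP → PP → P. That is 10 enclosing brackets.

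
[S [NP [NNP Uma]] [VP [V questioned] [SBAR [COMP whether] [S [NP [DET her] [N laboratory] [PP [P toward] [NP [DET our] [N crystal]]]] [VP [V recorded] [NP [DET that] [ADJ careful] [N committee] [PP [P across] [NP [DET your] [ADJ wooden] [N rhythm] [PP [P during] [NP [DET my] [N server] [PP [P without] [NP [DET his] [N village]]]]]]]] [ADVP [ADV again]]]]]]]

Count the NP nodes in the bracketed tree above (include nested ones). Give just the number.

7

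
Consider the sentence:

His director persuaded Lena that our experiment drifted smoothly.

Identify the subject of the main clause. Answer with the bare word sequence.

"his director" is the NP that combines with the VP headed by "persuaded" to form the main clause — the subject.

his director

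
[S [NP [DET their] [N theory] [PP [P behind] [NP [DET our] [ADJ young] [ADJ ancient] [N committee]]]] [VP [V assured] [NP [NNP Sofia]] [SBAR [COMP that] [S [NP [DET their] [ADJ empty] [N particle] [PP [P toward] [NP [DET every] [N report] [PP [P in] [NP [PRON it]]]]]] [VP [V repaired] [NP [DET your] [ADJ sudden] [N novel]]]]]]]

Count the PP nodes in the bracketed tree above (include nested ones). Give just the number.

The PP constituents are: [PP behind our young ancient committee]; [PP toward every report in it]; [PP in it]. Total: 3.

3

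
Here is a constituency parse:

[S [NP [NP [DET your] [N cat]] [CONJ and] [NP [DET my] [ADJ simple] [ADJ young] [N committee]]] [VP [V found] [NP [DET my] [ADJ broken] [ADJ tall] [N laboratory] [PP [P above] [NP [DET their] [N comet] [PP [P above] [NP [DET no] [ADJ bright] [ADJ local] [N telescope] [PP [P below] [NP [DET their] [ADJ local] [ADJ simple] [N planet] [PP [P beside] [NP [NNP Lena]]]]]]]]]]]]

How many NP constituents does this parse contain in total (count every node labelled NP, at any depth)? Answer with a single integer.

8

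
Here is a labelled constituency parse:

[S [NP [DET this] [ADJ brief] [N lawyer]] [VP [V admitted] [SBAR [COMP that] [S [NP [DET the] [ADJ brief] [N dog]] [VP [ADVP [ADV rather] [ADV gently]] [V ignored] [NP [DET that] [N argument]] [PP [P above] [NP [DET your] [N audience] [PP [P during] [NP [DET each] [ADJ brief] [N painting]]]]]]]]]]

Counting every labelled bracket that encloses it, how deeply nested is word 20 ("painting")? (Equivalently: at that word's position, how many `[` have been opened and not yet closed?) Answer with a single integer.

Path from the root down to the word: S → VP → SBAR → S → VP → PP → NP → PP → NP → N. That is 10 enclosing brackets.

10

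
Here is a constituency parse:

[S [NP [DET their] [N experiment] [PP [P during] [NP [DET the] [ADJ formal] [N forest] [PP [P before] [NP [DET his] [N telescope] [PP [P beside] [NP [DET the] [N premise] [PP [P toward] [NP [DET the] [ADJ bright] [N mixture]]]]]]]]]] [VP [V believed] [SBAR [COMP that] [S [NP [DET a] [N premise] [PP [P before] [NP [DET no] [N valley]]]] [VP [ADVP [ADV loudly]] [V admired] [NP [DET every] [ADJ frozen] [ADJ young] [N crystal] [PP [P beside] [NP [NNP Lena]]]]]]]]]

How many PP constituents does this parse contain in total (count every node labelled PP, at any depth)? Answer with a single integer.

6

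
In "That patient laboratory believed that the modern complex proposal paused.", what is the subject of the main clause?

that patient laboratory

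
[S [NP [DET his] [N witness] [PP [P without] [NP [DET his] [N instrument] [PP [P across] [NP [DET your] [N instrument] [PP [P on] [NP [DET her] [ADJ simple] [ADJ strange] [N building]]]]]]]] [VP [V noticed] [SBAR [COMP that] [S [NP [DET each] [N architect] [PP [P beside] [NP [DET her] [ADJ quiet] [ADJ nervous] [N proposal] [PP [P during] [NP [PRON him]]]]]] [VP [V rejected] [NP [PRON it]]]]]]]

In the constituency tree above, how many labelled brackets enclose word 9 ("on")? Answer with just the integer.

8

Path from the root down to the word: S → NP → PP → NP → PP → NP → PP → P. That is 8 enclosing brackets.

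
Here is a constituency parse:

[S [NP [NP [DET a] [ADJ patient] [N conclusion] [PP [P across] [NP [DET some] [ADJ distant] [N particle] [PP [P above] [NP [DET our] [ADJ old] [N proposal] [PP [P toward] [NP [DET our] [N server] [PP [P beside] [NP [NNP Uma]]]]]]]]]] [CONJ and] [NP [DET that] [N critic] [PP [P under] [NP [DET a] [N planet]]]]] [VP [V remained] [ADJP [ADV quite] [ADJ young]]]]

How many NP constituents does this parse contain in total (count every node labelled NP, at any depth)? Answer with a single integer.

8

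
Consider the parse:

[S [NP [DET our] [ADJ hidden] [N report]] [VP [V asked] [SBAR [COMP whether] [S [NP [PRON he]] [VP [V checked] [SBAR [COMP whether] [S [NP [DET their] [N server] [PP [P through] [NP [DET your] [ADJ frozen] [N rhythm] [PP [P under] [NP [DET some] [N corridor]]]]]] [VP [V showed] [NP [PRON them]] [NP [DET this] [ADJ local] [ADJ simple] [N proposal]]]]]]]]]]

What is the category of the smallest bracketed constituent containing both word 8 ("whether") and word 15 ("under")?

SBAR

Both words fall inside [SBAR whether their server through your frozen rhythm under some corridor showed them this local simple proposal] (words 8–23), and no smaller constituent contains them both. Label: SBAR.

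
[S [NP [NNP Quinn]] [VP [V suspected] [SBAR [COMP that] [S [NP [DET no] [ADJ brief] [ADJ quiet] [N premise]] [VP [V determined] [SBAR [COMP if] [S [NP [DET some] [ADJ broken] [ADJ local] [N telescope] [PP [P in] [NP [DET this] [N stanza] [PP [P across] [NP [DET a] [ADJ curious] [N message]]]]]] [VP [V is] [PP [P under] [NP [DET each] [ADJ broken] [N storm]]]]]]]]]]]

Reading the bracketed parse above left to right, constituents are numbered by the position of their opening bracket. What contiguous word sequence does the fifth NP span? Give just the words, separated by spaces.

The NP opening brackets appear, in order, over: "Quinn"; "no brief quiet premise"; "some broken local telescope in this stanza across a curious message"; "this stanza across a curious message"; "a curious message"; "each broken storm". The fifth one spans "a curious message".

a curious message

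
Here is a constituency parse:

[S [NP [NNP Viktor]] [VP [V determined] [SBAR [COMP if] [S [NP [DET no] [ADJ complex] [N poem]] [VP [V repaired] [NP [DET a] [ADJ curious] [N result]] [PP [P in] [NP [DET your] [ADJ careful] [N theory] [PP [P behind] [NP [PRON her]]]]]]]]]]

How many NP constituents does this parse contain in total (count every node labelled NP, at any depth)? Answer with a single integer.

5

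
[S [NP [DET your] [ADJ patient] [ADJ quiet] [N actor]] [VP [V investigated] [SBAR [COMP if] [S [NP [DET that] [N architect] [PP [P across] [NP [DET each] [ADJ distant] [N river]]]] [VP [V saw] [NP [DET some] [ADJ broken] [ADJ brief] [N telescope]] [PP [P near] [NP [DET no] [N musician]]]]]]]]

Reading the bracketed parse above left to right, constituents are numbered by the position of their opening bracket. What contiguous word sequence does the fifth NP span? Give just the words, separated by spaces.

In left-to-right order the NP constituents are "your patient quiet actor"; "that architect across each distant river"; "each distant river"; "some broken brief telescope"; "no musician". Number 5 is "no musician".

no musician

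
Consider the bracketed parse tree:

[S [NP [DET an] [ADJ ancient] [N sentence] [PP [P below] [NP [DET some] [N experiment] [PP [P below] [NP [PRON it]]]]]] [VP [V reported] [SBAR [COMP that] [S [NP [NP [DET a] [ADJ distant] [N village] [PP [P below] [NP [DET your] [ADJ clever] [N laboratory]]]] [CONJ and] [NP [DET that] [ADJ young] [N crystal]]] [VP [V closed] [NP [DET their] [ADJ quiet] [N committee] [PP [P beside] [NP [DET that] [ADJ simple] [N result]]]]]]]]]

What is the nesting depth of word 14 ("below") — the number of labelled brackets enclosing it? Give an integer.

Path from the root down to the word: S → VP → SBAR → S → NP → NP → PP → P. That is 8 enclosing brackets.

8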